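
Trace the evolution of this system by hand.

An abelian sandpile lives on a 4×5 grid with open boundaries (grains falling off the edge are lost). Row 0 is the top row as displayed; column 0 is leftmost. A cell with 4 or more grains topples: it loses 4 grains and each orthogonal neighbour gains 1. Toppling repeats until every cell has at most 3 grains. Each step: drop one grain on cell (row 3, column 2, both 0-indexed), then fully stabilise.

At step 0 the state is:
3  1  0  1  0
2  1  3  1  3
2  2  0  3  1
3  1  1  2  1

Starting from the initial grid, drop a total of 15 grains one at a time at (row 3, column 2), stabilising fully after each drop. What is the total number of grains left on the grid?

t=0: 3  1  0  1  0
2  1  3  1  3
2  2  0  3  1
3  1  1  2  1
t=1: 3  1  0  1  0
2  1  3  1  3
2  2  0  3  1
3  1  2  2  1
t=2: 3  1  0  1  0
2  1  3  1  3
2  2  0  3  1
3  1  3  2  1
t=3: 3  1  0  1  0
2  1  3  1  3
2  2  1  3  1
3  2  0  3  1
t=4: 3  1  0  1  0
2  1  3  1  3
2  2  1  3  1
3  2  1  3  1
t=5: 3  1  0  1  0
2  1  3  1  3
2  2  1  3  1
3  2  2  3  1
t=6: 3  1  0  1  0
2  1  3  1  3
2  2  1  3  1
3  2  3  3  1
t=7: 3  1  0  1  0
2  1  3  2  3
2  2  3  0  2
3  3  1  1  2
t=8: 3  1  0  1  0
2  1  3  2  3
2  2  3  0  2
3  3  2  1  2
t=9: 3  1  0  1  0
2  1  3  2  3
2  2  3  0  2
3  3  3  1  2
t=10: 3  1  1  1  0
3  3  0  3  3
0  1  2  1  2
1  2  2  2  2
t=11: 3  1  1  1  0
3  3  0  3  3
0  1  2  1  2
1  2  3  2  2
t=12: 3  1  1  1  0
3  3  0  3  3
0  1  3  1  2
1  3  0  3  2
t=13: 3  1  1  1  0
3  3  0  3  3
0  1  3  1  2
1  3  1  3  2
t=14: 3  1  1  1  0
3  3  0  3  3
0  1  3  1  2
1  3  2  3  2
t=15: 3  1  1  1  0
3  3  0  3  3
0  1  3  1  2
1  3  3  3  2

37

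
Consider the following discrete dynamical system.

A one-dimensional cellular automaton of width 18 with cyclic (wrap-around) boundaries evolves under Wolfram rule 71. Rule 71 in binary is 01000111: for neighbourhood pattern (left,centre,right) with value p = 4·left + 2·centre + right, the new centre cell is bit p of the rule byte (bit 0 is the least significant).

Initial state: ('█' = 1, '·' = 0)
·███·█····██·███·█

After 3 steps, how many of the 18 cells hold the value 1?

8

gen 0: ·███·█····██·███·█
gen 1: ···█·█·███·█···█·█
gen 2: ·███·█···█·█·███·█
gen 3: ···█·█·███·█···█·█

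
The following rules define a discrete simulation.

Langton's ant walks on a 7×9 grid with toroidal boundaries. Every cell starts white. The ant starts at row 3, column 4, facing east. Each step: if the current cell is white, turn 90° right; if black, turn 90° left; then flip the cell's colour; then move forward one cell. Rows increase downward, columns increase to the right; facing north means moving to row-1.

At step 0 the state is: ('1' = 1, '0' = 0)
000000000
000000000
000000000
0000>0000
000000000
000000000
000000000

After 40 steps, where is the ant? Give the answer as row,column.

3,2

[0] 000000000
000000000
000000000
0000>0000
000000000
000000000
000000000
[1] 000000000
000000000
000000000
000010000
0000v0000
000000000
000000000
[2] 000000000
000000000
000000000
000010000
000<10000
000000000
000000000
[3] 000000000
000000000
000000000
000^10000
000110000
000000000
000000000
[4] 000000000
000000000
000000000
0001>0000
000110000
000000000
000000000
[5] 000000000
000000000
0000^0000
000100000
000110000
000000000
000000000
[6] 000000000
000000000
00001>000
000100000
000110000
000000000
000000000
[7] 000000000
000000000
000011000
00010v000
000110000
000000000
000000000
[8] 000000000
000000000
000011000
0001<1000
000110000
000000000
000000000
[9] 000000000
000000000
0000^1000
000111000
000110000
000000000
000000000
[10] 000000000
000000000
000<01000
000111000
000110000
000000000
000000000
[11] 000000000
000^00000
000101000
000111000
000110000
000000000
000000000
[12] 000000000
0001>0000
000101000
000111000
000110000
000000000
000000000
[13] 000000000
000110000
0001v1000
000111000
000110000
000000000
000000000
[14] 000000000
000110000
000<11000
000111000
000110000
000000000
000000000
[15] 000000000
000110000
000011000
000v11000
000110000
000000000
000000000
[16] 000000000
000110000
000011000
0000>1000
000110000
000000000
000000000
[17] 000000000
000110000
0000^1000
000001000
000110000
000000000
000000000
[18] 000000000
000110000
000<01000
000001000
000110000
000000000
000000000
[19] 000000000
000^10000
000101000
000001000
000110000
000000000
000000000
[20] 000000000
00<010000
000101000
000001000
000110000
000000000
000000000
[21] 00^000000
001010000
000101000
000001000
000110000
000000000
000000000
[22] 001>00000
001010000
000101000
000001000
000110000
000000000
000000000
[23] 001100000
001v10000
000101000
000001000
000110000
000000000
000000000
[24] 001100000
00<110000
000101000
000001000
000110000
000000000
000000000
[25] 001100000
000110000
00v101000
000001000
000110000
000000000
000000000
[26] 001100000
000110000
0<1101000
000001000
000110000
000000000
000000000
[27] 001100000
0^0110000
011101000
000001000
000110000
000000000
000000000
[28] 001100000
01>110000
011101000
000001000
000110000
000000000
000000000
[29] 001100000
011110000
01v101000
000001000
000110000
000000000
000000000
[30] 001100000
011110000
010>01000
000001000
000110000
000000000
000000000
[31] 001100000
011^10000
010001000
000001000
000110000
000000000
000000000
[32] 001100000
01<010000
010001000
000001000
000110000
000000000
000000000
[33] 001100000
010010000
01v001000
000001000
000110000
000000000
000000000
[34] 001100000
010010000
0<1001000
000001000
000110000
000000000
000000000
[35] 001100000
010010000
001001000
0v0001000
000110000
000000000
000000000
[36] 001100000
010010000
001001000
<10001000
000110000
000000000
000000000
[37] 001100000
010010000
^01001000
110001000
000110000
000000000
000000000
[38] 001100000
010010000
1>1001000
110001000
000110000
000000000
000000000
[39] 001100000
010010000
111001000
1v0001000
000110000
000000000
000000000
[40] 001100000
010010000
111001000
10>001000
000110000
000000000
000000000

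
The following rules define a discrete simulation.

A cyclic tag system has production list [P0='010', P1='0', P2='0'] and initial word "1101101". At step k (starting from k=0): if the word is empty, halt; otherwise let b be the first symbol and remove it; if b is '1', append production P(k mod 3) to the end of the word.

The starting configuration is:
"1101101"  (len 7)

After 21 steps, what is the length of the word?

[0] "1101101"  (len 7)
[1] "101101010"  (len 9)
[2] "011010100"  (len 9)
[3] "11010100"  (len 8)
[4] "1010100010"  (len 10)
[5] "0101000100"  (len 10)
[6] "101000100"  (len 9)
[7] "01000100010"  (len 11)
[8] "1000100010"  (len 10)
[9] "0001000100"  (len 10)
[10] "001000100"  (len 9)
[11] "01000100"  (len 8)
[12] "1000100"  (len 7)
[13] "000100010"  (len 9)
[14] "00100010"  (len 8)
[15] "0100010"  (len 7)
[16] "100010"  (len 6)
[17] "000100"  (len 6)
[18] "00100"  (len 5)
[19] "0100"  (len 4)
[20] "100"  (len 3)
[21] "000"  (len 3)

3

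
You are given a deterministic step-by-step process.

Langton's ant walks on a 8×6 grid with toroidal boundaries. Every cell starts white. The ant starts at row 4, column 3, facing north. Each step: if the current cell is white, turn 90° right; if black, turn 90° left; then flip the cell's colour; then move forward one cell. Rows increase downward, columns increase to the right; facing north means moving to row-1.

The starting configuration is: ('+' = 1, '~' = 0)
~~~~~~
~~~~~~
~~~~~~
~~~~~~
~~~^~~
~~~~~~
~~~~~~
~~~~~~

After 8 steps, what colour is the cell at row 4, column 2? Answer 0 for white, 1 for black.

k=0  ~~~~~~
~~~~~~
~~~~~~
~~~~~~
~~~^~~
~~~~~~
~~~~~~
~~~~~~
k=1  ~~~~~~
~~~~~~
~~~~~~
~~~~~~
~~~+>~
~~~~~~
~~~~~~
~~~~~~
k=2  ~~~~~~
~~~~~~
~~~~~~
~~~~~~
~~~++~
~~~~v~
~~~~~~
~~~~~~
k=3  ~~~~~~
~~~~~~
~~~~~~
~~~~~~
~~~++~
~~~<+~
~~~~~~
~~~~~~
k=4  ~~~~~~
~~~~~~
~~~~~~
~~~~~~
~~~^+~
~~~++~
~~~~~~
~~~~~~
k=5  ~~~~~~
~~~~~~
~~~~~~
~~~~~~
~~<~+~
~~~++~
~~~~~~
~~~~~~
k=6  ~~~~~~
~~~~~~
~~~~~~
~~^~~~
~~+~+~
~~~++~
~~~~~~
~~~~~~
k=7  ~~~~~~
~~~~~~
~~~~~~
~~+>~~
~~+~+~
~~~++~
~~~~~~
~~~~~~
k=8  ~~~~~~
~~~~~~
~~~~~~
~~++~~
~~+v+~
~~~++~
~~~~~~
~~~~~~

1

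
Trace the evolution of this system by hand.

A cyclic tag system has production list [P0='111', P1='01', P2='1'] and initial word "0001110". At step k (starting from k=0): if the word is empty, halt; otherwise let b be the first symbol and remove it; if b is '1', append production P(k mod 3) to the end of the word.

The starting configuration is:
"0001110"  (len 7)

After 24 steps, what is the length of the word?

18

k=0  "0001110"  (len 7)
k=1  "001110"  (len 6)
k=2  "01110"  (len 5)
k=3  "1110"  (len 4)
k=4  "110111"  (len 6)
k=5  "1011101"  (len 7)
k=6  "0111011"  (len 7)
k=7  "111011"  (len 6)
k=8  "1101101"  (len 7)
k=9  "1011011"  (len 7)
k=10  "011011111"  (len 9)
k=11  "11011111"  (len 8)
k=12  "10111111"  (len 8)
k=13  "0111111111"  (len 10)
k=14  "111111111"  (len 9)
k=15  "111111111"  (len 9)
k=16  "11111111111"  (len 11)
k=17  "111111111101"  (len 12)
k=18  "111111111011"  (len 12)
k=19  "11111111011111"  (len 14)
k=20  "111111101111101"  (len 15)
k=21  "111111011111011"  (len 15)
k=22  "11111011111011111"  (len 17)
k=23  "111101111101111101"  (len 18)
k=24  "111011111011111011"  (len 18)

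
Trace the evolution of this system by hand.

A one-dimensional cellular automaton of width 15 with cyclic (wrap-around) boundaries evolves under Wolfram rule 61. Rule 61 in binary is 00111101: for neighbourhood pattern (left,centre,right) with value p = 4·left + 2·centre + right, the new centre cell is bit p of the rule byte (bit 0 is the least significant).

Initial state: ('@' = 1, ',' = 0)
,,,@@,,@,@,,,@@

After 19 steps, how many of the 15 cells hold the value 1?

step 0: ,,,@@,,@,@,,,@@
step 1: @@,@,@,@@@@@,@,
step 2: @,@@@@@@,,,,@@@
step 3: ,@@,,,,,@@@,@,,
step 4: ,@,@@@@,@,,@@@@
step 5: @@@@,,,@@@,@,,,
step 6: @,,,@@,@,,@@@@,
step 7: @@@,@,@@@,@,,,@
step 8: ,,,@@@@,,@@@@,@
step 9: @@,@,,,@,@,,,@@
step 10: ,,@@@@,@@@@@,@,
step 11: @,@,,,@@,,,,@@@
step 12: ,@@@@,@,@@@,@,,
step 13: ,@,,,@@@@,,@@@@
step 14: @@@@,@,,,@,@,,,
step 15: @,,,@@@@,@@@@@,
step 16: @@@,@,,,@@,,,,@
step 17: ,,,@@@@,@,@@@,@
step 18: @@,@,,,@@@@,,@@
step 19: ,,@@@@,@,,,@,@,

7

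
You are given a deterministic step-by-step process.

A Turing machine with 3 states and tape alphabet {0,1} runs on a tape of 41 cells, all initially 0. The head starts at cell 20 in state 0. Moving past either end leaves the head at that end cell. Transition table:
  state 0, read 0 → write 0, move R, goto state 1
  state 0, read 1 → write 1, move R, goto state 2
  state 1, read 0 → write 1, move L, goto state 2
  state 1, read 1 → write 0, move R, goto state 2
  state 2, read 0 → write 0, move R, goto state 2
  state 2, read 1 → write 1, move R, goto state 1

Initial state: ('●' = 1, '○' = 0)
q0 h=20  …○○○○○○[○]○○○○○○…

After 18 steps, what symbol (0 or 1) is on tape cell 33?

0

step 0: q0 h=20  …○○○○○○[○]○○○○○○…
step 1: q1 h=21  …○○○○○○[○]○○○○○○…
step 2: q2 h=20  …○○○○○○[○]●○○○○○…
step 3: q2 h=21  …○○○○○○[●]○○○○○○…
step 4: q1 h=22  …○○○○○●[○]○○○○○○…
step 5: q2 h=21  …○○○○○○[●]●○○○○○…
step 6: q1 h=22  …○○○○○●[●]○○○○○○…
step 7: q2 h=23  …○○○○●○[○]○○○○○○…
step 8: q2 h=24  …○○○●○○[○]○○○○○○…
step 9: q2 h=25  …○○●○○○[○]○○○○○○…
step 10: q2 h=26  …○●○○○○[○]○○○○○○…
step 11: q2 h=27  …●○○○○○[○]○○○○○○…
step 12: q2 h=28  …○○○○○○[○]○○○○○○…
step 13: q2 h=29  …○○○○○○[○]○○○○○○…
step 14: q2 h=30  …○○○○○○[○]○○○○○○…
step 15: q2 h=31  …○○○○○○[○]○○○○○○…
step 16: q2 h=32  …○○○○○○[○]○○○○○○…
step 17: q2 h=33  …○○○○○○[○]○○○○○○…
step 18: q2 h=34  …○○○○○○[○]○○○○○○|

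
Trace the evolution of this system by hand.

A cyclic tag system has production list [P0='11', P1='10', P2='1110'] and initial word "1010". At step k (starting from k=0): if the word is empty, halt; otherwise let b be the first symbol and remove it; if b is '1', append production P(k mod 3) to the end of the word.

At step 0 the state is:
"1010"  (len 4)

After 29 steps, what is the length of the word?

31

t=0: "1010"  (len 4)
t=1: "01011"  (len 5)
t=2: "1011"  (len 4)
t=3: "0111110"  (len 7)
t=4: "111110"  (len 6)
t=5: "1111010"  (len 7)
t=6: "1110101110"  (len 10)
t=7: "11010111011"  (len 11)
t=8: "101011101110"  (len 12)
t=9: "010111011101110"  (len 15)
t=10: "10111011101110"  (len 14)
t=11: "011101110111010"  (len 15)
t=12: "11101110111010"  (len 14)
t=13: "110111011101011"  (len 15)
t=14: "1011101110101110"  (len 16)
t=15: "0111011101011101110"  (len 19)
t=16: "111011101011101110"  (len 18)
t=17: "1101110101110111010"  (len 19)
t=18: "1011101011101110101110"  (len 22)
t=19: "01110101110111010111011"  (len 23)
t=20: "1110101110111010111011"  (len 22)
t=21: "1101011101110101110111110"  (len 25)
t=22: "10101110111010111011111011"  (len 26)
t=23: "010111011101011101111101110"  (len 27)
t=24: "10111011101011101111101110"  (len 26)
t=25: "011101110101110111110111011"  (len 27)
t=26: "11101110101110111110111011"  (len 26)
t=27: "11011101011101111101110111110"  (len 29)
t=28: "101110101110111110111011111011"  (len 30)
t=29: "0111010111011111011101111101110"  (len 31)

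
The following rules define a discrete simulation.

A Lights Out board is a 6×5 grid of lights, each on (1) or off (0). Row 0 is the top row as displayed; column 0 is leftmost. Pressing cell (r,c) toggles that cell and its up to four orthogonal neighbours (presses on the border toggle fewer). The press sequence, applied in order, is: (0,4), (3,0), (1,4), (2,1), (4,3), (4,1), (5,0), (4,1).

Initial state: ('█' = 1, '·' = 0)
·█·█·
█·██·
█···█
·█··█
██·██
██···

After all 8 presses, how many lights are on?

k=0  ·█·█·
█·██·
█···█
·█··█
██·██
██···
k=1  ·█··█
█·███
█···█
·█··█
██·██
██···
k=2  ·█··█
█·███
····█
█···█
·█·██
██···
k=3  ·█···
█·█··
·····
█···█
·█·██
██···
k=4  ·█···
███··
███··
██··█
·█·██
██···
k=5  ·█···
███··
███··
██·██
·██··
██·█·
k=6  ·█···
███··
███··
█··██
█····
█··█·
k=7  ·█···
███··
███··
█··██
·····
·█·█·
k=8  ·█···
███··
███··
██·██
███··
···█·

15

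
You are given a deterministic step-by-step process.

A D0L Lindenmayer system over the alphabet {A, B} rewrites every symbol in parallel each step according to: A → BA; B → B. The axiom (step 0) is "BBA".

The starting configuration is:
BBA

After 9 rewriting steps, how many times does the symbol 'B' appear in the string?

11

0) BBA
1) BBBA
2) BBBBA
3) BBBBBA
4) BBBBBBA
5) BBBBBBBA
6) BBBBBBBBA
7) BBBBBBBBBA
8) BBBBBBBBBBA
9) BBBBBBBBBBBA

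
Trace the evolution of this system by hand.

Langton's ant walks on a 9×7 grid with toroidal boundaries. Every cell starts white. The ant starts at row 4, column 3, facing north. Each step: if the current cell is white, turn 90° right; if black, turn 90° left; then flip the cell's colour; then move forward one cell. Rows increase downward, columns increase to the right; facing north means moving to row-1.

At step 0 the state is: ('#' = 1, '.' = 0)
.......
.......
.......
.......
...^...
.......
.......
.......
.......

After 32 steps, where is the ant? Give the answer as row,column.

t=0: .......
.......
.......
.......
...^...
.......
.......
.......
.......
t=1: .......
.......
.......
.......
...#>..
.......
.......
.......
.......
t=2: .......
.......
.......
.......
...##..
....v..
.......
.......
.......
t=3: .......
.......
.......
.......
...##..
...<#..
.......
.......
.......
t=4: .......
.......
.......
.......
...^#..
...##..
.......
.......
.......
t=5: .......
.......
.......
.......
..<.#..
...##..
.......
.......
.......
t=6: .......
.......
.......
..^....
..#.#..
...##..
.......
.......
.......
t=7: .......
.......
.......
..#>...
..#.#..
...##..
.......
.......
.......
t=8: .......
.......
.......
..##...
..#v#..
...##..
.......
.......
.......
t=9: .......
.......
.......
..##...
..<##..
...##..
.......
.......
.......
t=10: .......
.......
.......
..##...
...##..
..v##..
.......
.......
.......
t=11: .......
.......
.......
..##...
...##..
.<###..
.......
.......
.......
t=12: .......
.......
.......
..##...
.^.##..
.####..
.......
.......
.......
t=13: .......
.......
.......
..##...
.#>##..
.####..
.......
.......
.......
t=14: .......
.......
.......
..##...
.####..
.#v##..
.......
.......
.......
t=15: .......
.......
.......
..##...
.####..
.#.>#..
.......
.......
.......
t=16: .......
.......
.......
..##...
.##^#..
.#..#..
.......
.......
.......
t=17: .......
.......
.......
..##...
.#<.#..
.#..#..
.......
.......
.......
t=18: .......
.......
.......
..##...
.#..#..
.#v.#..
.......
.......
.......
t=19: .......
.......
.......
..##...
.#..#..
.<#.#..
.......
.......
.......
t=20: .......
.......
.......
..##...
.#..#..
..#.#..
.v.....
.......
.......
t=21: .......
.......
.......
..##...
.#..#..
..#.#..
<#.....
.......
.......
t=22: .......
.......
.......
..##...
.#..#..
^.#.#..
##.....
.......
.......
t=23: .......
.......
.......
..##...
.#..#..
#>#.#..
##.....
.......
.......
t=24: .......
.......
.......
..##...
.#..#..
###.#..
#v.....
.......
.......
t=25: .......
.......
.......
..##...
.#..#..
###.#..
#.>....
.......
.......
t=26: .......
.......
.......
..##...
.#..#..
###.#..
#.#....
..v....
.......
t=27: .......
.......
.......
..##...
.#..#..
###.#..
#.#....
.<#....
.......
t=28: .......
.......
.......
..##...
.#..#..
###.#..
#^#....
.##....
.......
t=29: .......
.......
.......
..##...
.#..#..
###.#..
##>....
.##....
.......
t=30: .......
.......
.......
..##...
.#..#..
##^.#..
##.....
.##....
.......
t=31: .......
.......
.......
..##...
.#..#..
#<..#..
##.....
.##....
.......
t=32: .......
.......
.......
..##...
.#..#..
#...#..
#v.....
.##....
.......

6,1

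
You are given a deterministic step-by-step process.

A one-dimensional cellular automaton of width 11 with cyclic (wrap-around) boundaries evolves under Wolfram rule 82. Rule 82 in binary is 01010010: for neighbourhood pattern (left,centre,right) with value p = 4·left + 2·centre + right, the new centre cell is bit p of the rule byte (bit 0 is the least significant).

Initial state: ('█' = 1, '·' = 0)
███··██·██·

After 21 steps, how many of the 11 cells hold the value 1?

6

gen 0: ███··██·██·
gen 1: ··███·█··█·
gen 2: ·█··█··██·█
gen 3: ··██·██·█··
gen 4: ·█·█··█··█·
gen 5: █···██·██·█
gen 6: ██·█·█··█··
gen 7: ·█····██·██
gen 8: ··█··█·█··█
gen 9: ██·██···██·
gen 10: ·█··██·█·█·
gen 11: █·██·█····█
gen 12: █··█··█··█·
gen 13: ·██·██·██··
gen 14: █·█··█··██·
gen 15: ···██·██·█·
gen 16: ··█·█··█··█
gen 17: ██···██·██·
gen 18: ·██·█·█··█·
gen 19: █·█····██·█
gen 20: █··█··█·█··
gen 21: ·██·██···██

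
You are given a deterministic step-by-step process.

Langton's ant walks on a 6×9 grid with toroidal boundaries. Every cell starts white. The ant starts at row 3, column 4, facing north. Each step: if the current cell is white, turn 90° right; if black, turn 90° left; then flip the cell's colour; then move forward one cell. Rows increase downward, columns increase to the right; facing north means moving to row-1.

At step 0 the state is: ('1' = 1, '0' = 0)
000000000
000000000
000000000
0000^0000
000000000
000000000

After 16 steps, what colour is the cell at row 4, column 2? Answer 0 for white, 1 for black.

k=0  000000000
000000000
000000000
0000^0000
000000000
000000000
k=1  000000000
000000000
000000000
00001>000
000000000
000000000
k=2  000000000
000000000
000000000
000011000
00000v000
000000000
k=3  000000000
000000000
000000000
000011000
0000<1000
000000000
k=4  000000000
000000000
000000000
0000^1000
000011000
000000000
k=5  000000000
000000000
000000000
000<01000
000011000
000000000
k=6  000000000
000000000
000^00000
000101000
000011000
000000000
k=7  000000000
000000000
0001>0000
000101000
000011000
000000000
k=8  000000000
000000000
000110000
0001v1000
000011000
000000000
k=9  000000000
000000000
000110000
000<11000
000011000
000000000
k=10  000000000
000000000
000110000
000011000
000v11000
000000000
k=11  000000000
000000000
000110000
000011000
00<111000
000000000
k=12  000000000
000000000
000110000
00^011000
001111000
000000000
k=13  000000000
000000000
000110000
001>11000
001111000
000000000
k=14  000000000
000000000
000110000
001111000
001v11000
000000000
k=15  000000000
000000000
000110000
001111000
0010>1000
000000000
k=16  000000000
000000000
000110000
0011^1000
001001000
000000000

1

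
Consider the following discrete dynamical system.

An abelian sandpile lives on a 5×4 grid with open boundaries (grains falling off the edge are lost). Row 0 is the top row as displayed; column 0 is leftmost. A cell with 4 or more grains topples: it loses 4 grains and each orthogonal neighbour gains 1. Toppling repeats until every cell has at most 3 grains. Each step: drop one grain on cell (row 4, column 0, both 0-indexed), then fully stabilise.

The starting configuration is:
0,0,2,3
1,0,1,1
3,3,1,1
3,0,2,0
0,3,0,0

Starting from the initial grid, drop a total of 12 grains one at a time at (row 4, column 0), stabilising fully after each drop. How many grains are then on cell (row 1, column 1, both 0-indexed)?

1

0) 0,0,2,3
1,0,1,1
3,3,1,1
3,0,2,0
0,3,0,0
1) 0,0,2,3
1,0,1,1
3,3,1,1
3,0,2,0
1,3,0,0
2) 0,0,2,3
1,0,1,1
3,3,1,1
3,0,2,0
2,3,0,0
3) 0,0,2,3
1,0,1,1
3,3,1,1
3,0,2,0
3,3,0,0
4) 0,0,2,3
2,1,1,1
1,0,2,1
1,3,2,0
2,0,1,0
5) 0,0,2,3
2,1,1,1
1,0,2,1
1,3,2,0
3,0,1,0
6) 0,0,2,3
2,1,1,1
1,0,2,1
2,3,2,0
0,1,1,0
7) 0,0,2,3
2,1,1,1
1,0,2,1
2,3,2,0
1,1,1,0
8) 0,0,2,3
2,1,1,1
1,0,2,1
2,3,2,0
2,1,1,0
9) 0,0,2,3
2,1,1,1
1,0,2,1
2,3,2,0
3,1,1,0
10) 0,0,2,3
2,1,1,1
1,0,2,1
3,3,2,0
0,2,1,0
11) 0,0,2,3
2,1,1,1
1,0,2,1
3,3,2,0
1,2,1,0
12) 0,0,2,3
2,1,1,1
1,0,2,1
3,3,2,0
2,2,1,0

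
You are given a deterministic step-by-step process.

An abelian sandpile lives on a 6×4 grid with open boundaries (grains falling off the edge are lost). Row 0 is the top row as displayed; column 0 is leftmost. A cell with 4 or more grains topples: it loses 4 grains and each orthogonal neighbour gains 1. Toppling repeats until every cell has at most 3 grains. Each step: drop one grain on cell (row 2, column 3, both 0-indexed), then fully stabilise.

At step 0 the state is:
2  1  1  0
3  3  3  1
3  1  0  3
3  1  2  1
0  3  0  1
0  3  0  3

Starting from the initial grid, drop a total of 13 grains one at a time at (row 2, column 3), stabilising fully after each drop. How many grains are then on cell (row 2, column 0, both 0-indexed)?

2

k=0  2  1  1  0
3  3  3  1
3  1  0  3
3  1  2  1
0  3  0  1
0  3  0  3
k=1  2  1  1  0
3  3  3  2
3  1  1  0
3  1  2  2
0  3  0  1
0  3  0  3
k=2  2  1  1  0
3  3  3  2
3  1  1  1
3  1  2  2
0  3  0  1
0  3  0  3
k=3  2  1  1  0
3  3  3  2
3  1  1  2
3  1  2  2
0  3  0  1
0  3  0  3
k=4  2  1  1  0
3  3  3  2
3  1  1  3
3  1  2  2
0  3  0  1
0  3  0  3
k=5  2  1  1  0
3  3  3  3
3  1  2  0
3  1  2  3
0  3  0  1
0  3  0  3
k=6  2  1  1  0
3  3  3  3
3  1  2  1
3  1  2  3
0  3  0  1
0  3  0  3
k=7  2  1  1  0
3  3  3  3
3  1  2  2
3  1  2  3
0  3  0  1
0  3  0  3
k=8  2  1  1  0
3  3  3  3
3  1  2  3
3  1  2  3
0  3  0  1
0  3  0  3
k=9  3  2  2  1
1  2  2  1
2  1  2  3
1  1  1  1
2  1  2  2
1  0  1  3
k=10  3  2  2  1
1  2  2  2
2  1  3  0
1  1  1  2
2  1  2  2
1  0  1  3
k=11  3  2  2  1
1  2  2  2
2  1  3  1
1  1  1  2
2  1  2  2
1  0  1  3
k=12  3  2  2  1
1  2  2  2
2  1  3  2
1  1  1  2
2  1  2  2
1  0  1  3
k=13  3  2  2  1
1  2  2  2
2  1  3  3
1  1  1  2
2  1  2  2
1  0  1  3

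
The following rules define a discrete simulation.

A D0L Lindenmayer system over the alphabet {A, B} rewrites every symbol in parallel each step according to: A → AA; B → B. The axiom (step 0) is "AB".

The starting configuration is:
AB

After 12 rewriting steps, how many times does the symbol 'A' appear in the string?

4096

0) AB
1) AAB
2) AAAAB
3) AAAAAAAAB
4) AAAAAAAAAAAAAAAAB
5) AAAAAAAAAAAAAAAAAAAAAAAAAAAAAAAAB
6) AAAAAAAAAAAAAAAAAAAAAAAAAAAAAAAAAAAAAAAAAAAAAAAAAAAAAAAAAAAAAAAAB
7) AAAAAAAAAAAAAAAAAAAAAAAAAAAAAAAAAAAAAAAAAAAAAAAAAAAAAAAAAA…AAAAAAAAAAAAAAAAAAAAAAAAAAAAAAAAAAAAAAAAAAAAAAAAAAAAAAAAAB  (len 129)
8) AAAAAAAAAAAAAAAAAAAAAAAAAAAAAAAAAAAAAAAAAAAAAAAAAAAAAAAAAA…AAAAAAAAAAAAAAAAAAAAAAAAAAAAAAAAAAAAAAAAAAAAAAAAAAAAAAAAAB  (len 257)
9) AAAAAAAAAAAAAAAAAAAAAAAAAAAAAAAAAAAAAAAAAAAAAAAAAAAAAAAAAA…AAAAAAAAAAAAAAAAAAAAAAAAAAAAAAAAAAAAAAAAAAAAAAAAAAAAAAAAAB  (len 513)
10) AAAAAAAAAAAAAAAAAAAAAAAAAAAAAAAAAAAAAAAAAAAAAAAAAAAAAAAAAA…AAAAAAAAAAAAAAAAAAAAAAAAAAAAAAAAAAAAAAAAAAAAAAAAAAAAAAAAAB  (len 1025)
11) AAAAAAAAAAAAAAAAAAAAAAAAAAAAAAAAAAAAAAAAAAAAAAAAAAAAAAAAAA…AAAAAAAAAAAAAAAAAAAAAAAAAAAAAAAAAAAAAAAAAAAAAAAAAAAAAAAAAB  (len 2049)
12) AAAAAAAAAAAAAAAAAAAAAAAAAAAAAAAAAAAAAAAAAAAAAAAAAAAAAAAAAA…AAAAAAAAAAAAAAAAAAAAAAAAAAAAAAAAAAAAAAAAAAAAAAAAAAAAAAAAAB  (len 4097)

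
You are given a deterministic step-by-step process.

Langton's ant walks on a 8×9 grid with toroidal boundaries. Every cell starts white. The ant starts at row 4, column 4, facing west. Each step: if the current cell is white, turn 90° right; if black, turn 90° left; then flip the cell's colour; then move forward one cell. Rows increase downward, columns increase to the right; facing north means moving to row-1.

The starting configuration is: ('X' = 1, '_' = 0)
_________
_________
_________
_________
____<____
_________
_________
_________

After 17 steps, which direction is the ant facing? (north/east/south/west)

south

step 0: _________
_________
_________
_________
____<____
_________
_________
_________
step 1: _________
_________
_________
____^____
____X____
_________
_________
_________
step 2: _________
_________
_________
____X>___
____X____
_________
_________
_________
step 3: _________
_________
_________
____XX___
____Xv___
_________
_________
_________
step 4: _________
_________
_________
____XX___
____<X___
_________
_________
_________
step 5: _________
_________
_________
____XX___
_____X___
____v____
_________
_________
step 6: _________
_________
_________
____XX___
_____X___
___<X____
_________
_________
step 7: _________
_________
_________
____XX___
___^_X___
___XX____
_________
_________
step 8: _________
_________
_________
____XX___
___X>X___
___XX____
_________
_________
step 9: _________
_________
_________
____XX___
___XXX___
___Xv____
_________
_________
step 10: _________
_________
_________
____XX___
___XXX___
___X_>___
_________
_________
step 11: _________
_________
_________
____XX___
___XXX___
___X_X___
_____v___
_________
step 12: _________
_________
_________
____XX___
___XXX___
___X_X___
____<X___
_________
step 13: _________
_________
_________
____XX___
___XXX___
___X^X___
____XX___
_________
step 14: _________
_________
_________
____XX___
___XXX___
___XX>___
____XX___
_________
step 15: _________
_________
_________
____XX___
___XX^___
___XX____
____XX___
_________
step 16: _________
_________
_________
____XX___
___X<____
___XX____
____XX___
_________
step 17: _________
_________
_________
____XX___
___X_____
___Xv____
____XX___
_________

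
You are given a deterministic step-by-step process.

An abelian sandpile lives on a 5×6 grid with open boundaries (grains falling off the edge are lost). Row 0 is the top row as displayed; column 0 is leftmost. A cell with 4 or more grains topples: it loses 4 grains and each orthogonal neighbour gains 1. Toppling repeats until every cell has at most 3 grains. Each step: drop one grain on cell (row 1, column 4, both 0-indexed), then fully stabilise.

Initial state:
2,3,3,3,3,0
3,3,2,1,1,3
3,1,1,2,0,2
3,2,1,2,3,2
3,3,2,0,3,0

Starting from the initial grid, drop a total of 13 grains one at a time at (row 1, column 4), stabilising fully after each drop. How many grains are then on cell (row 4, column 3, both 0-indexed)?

0) 2,3,3,3,3,0
3,3,2,1,1,3
3,1,1,2,0,2
3,2,1,2,3,2
3,3,2,0,3,0
1) 2,3,3,3,3,0
3,3,2,1,2,3
3,1,1,2,0,2
3,2,1,2,3,2
3,3,2,0,3,0
2) 2,3,3,3,3,0
3,3,2,1,3,3
3,1,1,2,0,2
3,2,1,2,3,2
3,3,2,0,3,0
3) 0,2,2,2,1,2
2,3,1,0,3,0
2,0,3,3,1,3
2,1,2,2,3,2
1,1,3,0,3,0
4) 0,2,2,2,2,2
2,3,1,1,0,1
2,0,3,3,2,3
2,1,2,2,3,2
1,1,3,0,3,0
5) 0,2,2,2,2,2
2,3,1,1,1,1
2,0,3,3,2,3
2,1,2,2,3,2
1,1,3,0,3,0
6) 0,2,2,2,2,2
2,3,1,1,2,1
2,0,3,3,2,3
2,1,2,2,3,2
1,1,3,0,3,0
7) 0,2,2,2,2,2
2,3,1,1,3,1
2,0,3,3,2,3
2,1,2,2,3,2
1,1,3,0,3,0
8) 0,2,2,2,3,2
2,3,1,2,0,2
2,0,3,3,3,3
2,1,2,2,3,2
1,1,3,0,3,0
9) 0,2,2,2,3,2
2,3,1,2,1,2
2,0,3,3,3,3
2,1,2,2,3,2
1,1,3,0,3,0
10) 0,2,2,2,3,2
2,3,1,2,2,2
2,0,3,3,3,3
2,1,2,2,3,2
1,1,3,0,3,0
11) 0,2,2,2,3,2
2,3,1,2,3,2
2,0,3,3,3,3
2,1,2,2,3,2
1,1,3,0,3,0
12) 0,2,3,0,3,0
2,3,3,3,1,2
2,1,2,0,2,3
2,2,1,3,0,1
1,2,0,3,1,2
13) 0,2,3,0,3,0
2,3,3,3,2,2
2,1,2,0,2,3
2,2,1,3,0,1
1,2,0,3,1,2

3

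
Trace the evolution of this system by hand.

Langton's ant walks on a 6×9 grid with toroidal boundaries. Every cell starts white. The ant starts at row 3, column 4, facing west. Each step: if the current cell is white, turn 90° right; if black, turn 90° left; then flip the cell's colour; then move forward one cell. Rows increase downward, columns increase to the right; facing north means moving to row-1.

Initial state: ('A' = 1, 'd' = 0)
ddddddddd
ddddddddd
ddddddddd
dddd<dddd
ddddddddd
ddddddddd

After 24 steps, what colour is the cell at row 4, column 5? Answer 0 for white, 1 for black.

step 0: ddddddddd
ddddddddd
ddddddddd
dddd<dddd
ddddddddd
ddddddddd
step 1: ddddddddd
ddddddddd
dddd^dddd
ddddAdddd
ddddddddd
ddddddddd
step 2: ddddddddd
ddddddddd
ddddA>ddd
ddddAdddd
ddddddddd
ddddddddd
step 3: ddddddddd
ddddddddd
ddddAAddd
ddddAvddd
ddddddddd
ddddddddd
step 4: ddddddddd
ddddddddd
ddddAAddd
dddd<Addd
ddddddddd
ddddddddd
step 5: ddddddddd
ddddddddd
ddddAAddd
dddddAddd
ddddvdddd
ddddddddd
step 6: ddddddddd
ddddddddd
ddddAAddd
dddddAddd
ddd<Adddd
ddddddddd
step 7: ddddddddd
ddddddddd
ddddAAddd
ddd^dAddd
dddAAdddd
ddddddddd
step 8: ddddddddd
ddddddddd
ddddAAddd
dddA>Addd
dddAAdddd
ddddddddd
step 9: ddddddddd
ddddddddd
ddddAAddd
dddAAAddd
dddAvdddd
ddddddddd
step 10: ddddddddd
ddddddddd
ddddAAddd
dddAAAddd
dddAd>ddd
ddddddddd
step 11: ddddddddd
ddddddddd
ddddAAddd
dddAAAddd
dddAdAddd
dddddvddd
step 12: ddddddddd
ddddddddd
ddddAAddd
dddAAAddd
dddAdAddd
dddd<Addd
step 13: ddddddddd
ddddddddd
ddddAAddd
dddAAAddd
dddA^Addd
ddddAAddd
step 14: ddddddddd
ddddddddd
ddddAAddd
dddAAAddd
dddAA>ddd
ddddAAddd
step 15: ddddddddd
ddddddddd
ddddAAddd
dddAA^ddd
dddAAdddd
ddddAAddd
step 16: ddddddddd
ddddddddd
ddddAAddd
dddA<dddd
dddAAdddd
ddddAAddd
step 17: ddddddddd
ddddddddd
ddddAAddd
dddAddddd
dddAvdddd
ddddAAddd
step 18: ddddddddd
ddddddddd
ddddAAddd
dddAddddd
dddAd>ddd
ddddAAddd
step 19: ddddddddd
ddddddddd
ddddAAddd
dddAddddd
dddAdAddd
ddddAvddd
step 20: ddddddddd
ddddddddd
ddddAAddd
dddAddddd
dddAdAddd
ddddAd>dd
step 21: ddddddvdd
ddddddddd
ddddAAddd
dddAddddd
dddAdAddd
ddddAdAdd
step 22: ddddd<Add
ddddddddd
ddddAAddd
dddAddddd
dddAdAddd
ddddAdAdd
step 23: dddddAAdd
ddddddddd
ddddAAddd
dddAddddd
dddAdAddd
ddddA^Add
step 24: dddddAAdd
ddddddddd
ddddAAddd
dddAddddd
dddAdAddd
ddddAA>dd

1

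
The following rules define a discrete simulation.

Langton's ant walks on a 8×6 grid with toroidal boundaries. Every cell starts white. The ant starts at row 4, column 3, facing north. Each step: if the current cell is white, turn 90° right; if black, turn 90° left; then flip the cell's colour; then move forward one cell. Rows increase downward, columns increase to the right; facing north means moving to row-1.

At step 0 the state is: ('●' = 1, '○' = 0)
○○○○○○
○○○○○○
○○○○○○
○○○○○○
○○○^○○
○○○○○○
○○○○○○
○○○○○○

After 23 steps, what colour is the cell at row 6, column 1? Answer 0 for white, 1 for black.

1

k=0  ○○○○○○
○○○○○○
○○○○○○
○○○○○○
○○○^○○
○○○○○○
○○○○○○
○○○○○○
k=1  ○○○○○○
○○○○○○
○○○○○○
○○○○○○
○○○●>○
○○○○○○
○○○○○○
○○○○○○
k=2  ○○○○○○
○○○○○○
○○○○○○
○○○○○○
○○○●●○
○○○○v○
○○○○○○
○○○○○○
k=3  ○○○○○○
○○○○○○
○○○○○○
○○○○○○
○○○●●○
○○○<●○
○○○○○○
○○○○○○
k=4  ○○○○○○
○○○○○○
○○○○○○
○○○○○○
○○○^●○
○○○●●○
○○○○○○
○○○○○○
k=5  ○○○○○○
○○○○○○
○○○○○○
○○○○○○
○○<○●○
○○○●●○
○○○○○○
○○○○○○
k=6  ○○○○○○
○○○○○○
○○○○○○
○○^○○○
○○●○●○
○○○●●○
○○○○○○
○○○○○○
k=7  ○○○○○○
○○○○○○
○○○○○○
○○●>○○
○○●○●○
○○○●●○
○○○○○○
○○○○○○
k=8  ○○○○○○
○○○○○○
○○○○○○
○○●●○○
○○●v●○
○○○●●○
○○○○○○
○○○○○○
k=9  ○○○○○○
○○○○○○
○○○○○○
○○●●○○
○○<●●○
○○○●●○
○○○○○○
○○○○○○
k=10  ○○○○○○
○○○○○○
○○○○○○
○○●●○○
○○○●●○
○○v●●○
○○○○○○
○○○○○○
k=11  ○○○○○○
○○○○○○
○○○○○○
○○●●○○
○○○●●○
○<●●●○
○○○○○○
○○○○○○
k=12  ○○○○○○
○○○○○○
○○○○○○
○○●●○○
○^○●●○
○●●●●○
○○○○○○
○○○○○○
k=13  ○○○○○○
○○○○○○
○○○○○○
○○●●○○
○●>●●○
○●●●●○
○○○○○○
○○○○○○
k=14  ○○○○○○
○○○○○○
○○○○○○
○○●●○○
○●●●●○
○●v●●○
○○○○○○
○○○○○○
k=15  ○○○○○○
○○○○○○
○○○○○○
○○●●○○
○●●●●○
○●○>●○
○○○○○○
○○○○○○
k=16  ○○○○○○
○○○○○○
○○○○○○
○○●●○○
○●●^●○
○●○○●○
○○○○○○
○○○○○○
k=17  ○○○○○○
○○○○○○
○○○○○○
○○●●○○
○●<○●○
○●○○●○
○○○○○○
○○○○○○
k=18  ○○○○○○
○○○○○○
○○○○○○
○○●●○○
○●○○●○
○●v○●○
○○○○○○
○○○○○○
k=19  ○○○○○○
○○○○○○
○○○○○○
○○●●○○
○●○○●○
○<●○●○
○○○○○○
○○○○○○
k=20  ○○○○○○
○○○○○○
○○○○○○
○○●●○○
○●○○●○
○○●○●○
○v○○○○
○○○○○○
k=21  ○○○○○○
○○○○○○
○○○○○○
○○●●○○
○●○○●○
○○●○●○
<●○○○○
○○○○○○
k=22  ○○○○○○
○○○○○○
○○○○○○
○○●●○○
○●○○●○
^○●○●○
●●○○○○
○○○○○○
k=23  ○○○○○○
○○○○○○
○○○○○○
○○●●○○
○●○○●○
●>●○●○
●●○○○○
○○○○○○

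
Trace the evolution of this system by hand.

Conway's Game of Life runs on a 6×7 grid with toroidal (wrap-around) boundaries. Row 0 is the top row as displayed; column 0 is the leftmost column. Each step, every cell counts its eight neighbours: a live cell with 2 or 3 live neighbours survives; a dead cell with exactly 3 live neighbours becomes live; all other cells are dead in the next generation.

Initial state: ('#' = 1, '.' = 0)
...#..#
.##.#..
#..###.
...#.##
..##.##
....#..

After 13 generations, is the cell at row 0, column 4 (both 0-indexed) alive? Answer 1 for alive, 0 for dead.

k=0  ...#..#
.##.#..
#..###.
...#.##
..##.##
....#..
k=1  ..####.
###...#
##.....
#......
..##..#
..#.#.#
k=2  ....#..
....###
..#....
#.#...#
####.##
.#....#
k=3  #...#.#
...###.
##.#...
.....#.
...#.#.
.#.##.#
k=4  #.#...#
.###.#.
..##.##
..#...#
..##.##
..##..#
k=5  #...###
.....#.
#....##
##.....
##..###
....#..
k=6  ....#.#
.......
##...#.
....#..
.#..###
.#.#...
k=7  .......
#....##
.......
.#..#..
#.####.
..##..#
k=8  #....#.
......#
#....##
.##.##.
#....##
.##..##
k=9  ##...#.
.......
##..#..
.#..#..
...#...
.#..#..
k=10  ##.....
......#
##.....
#####..
..###..
###.#..
k=11  ..#...#
......#
...#..#
#...#..
.....#.
#...#..
k=12  #....##
#....##
#....##
....###
....###
.....##
k=13  ....#..
.#..#..
.......
.......
#......
.......

1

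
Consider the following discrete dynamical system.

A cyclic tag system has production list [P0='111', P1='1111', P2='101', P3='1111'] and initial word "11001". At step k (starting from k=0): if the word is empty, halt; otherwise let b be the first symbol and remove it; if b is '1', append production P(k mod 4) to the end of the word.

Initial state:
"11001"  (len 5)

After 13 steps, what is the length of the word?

30

0) "11001"  (len 5)
1) "1001111"  (len 7)
2) "0011111111"  (len 10)
3) "011111111"  (len 9)
4) "11111111"  (len 8)
5) "1111111111"  (len 10)
6) "1111111111111"  (len 13)
7) "111111111111101"  (len 15)
8) "111111111111011111"  (len 18)
9) "11111111111011111111"  (len 20)
10) "11111111110111111111111"  (len 23)
11) "1111111110111111111111101"  (len 25)
12) "1111111101111111111111011111"  (len 28)
13) "111111101111111111111011111111"  (len 30)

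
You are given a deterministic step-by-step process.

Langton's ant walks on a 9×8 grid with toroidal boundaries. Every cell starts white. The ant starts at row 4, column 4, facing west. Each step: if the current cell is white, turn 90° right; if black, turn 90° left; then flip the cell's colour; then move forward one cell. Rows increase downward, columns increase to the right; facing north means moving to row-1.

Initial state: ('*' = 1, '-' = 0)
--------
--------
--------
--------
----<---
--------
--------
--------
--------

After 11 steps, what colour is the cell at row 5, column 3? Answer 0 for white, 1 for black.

0) --------
--------
--------
--------
----<---
--------
--------
--------
--------
1) --------
--------
--------
----^---
----*---
--------
--------
--------
--------
2) --------
--------
--------
----*>--
----*---
--------
--------
--------
--------
3) --------
--------
--------
----**--
----*v--
--------
--------
--------
--------
4) --------
--------
--------
----**--
----<*--
--------
--------
--------
--------
5) --------
--------
--------
----**--
-----*--
----v---
--------
--------
--------
6) --------
--------
--------
----**--
-----*--
---<*---
--------
--------
--------
7) --------
--------
--------
----**--
---^-*--
---**---
--------
--------
--------
8) --------
--------
--------
----**--
---*>*--
---**---
--------
--------
--------
9) --------
--------
--------
----**--
---***--
---*v---
--------
--------
--------
10) --------
--------
--------
----**--
---***--
---*->--
--------
--------
--------
11) --------
--------
--------
----**--
---***--
---*-*--
-----v--
--------
--------

1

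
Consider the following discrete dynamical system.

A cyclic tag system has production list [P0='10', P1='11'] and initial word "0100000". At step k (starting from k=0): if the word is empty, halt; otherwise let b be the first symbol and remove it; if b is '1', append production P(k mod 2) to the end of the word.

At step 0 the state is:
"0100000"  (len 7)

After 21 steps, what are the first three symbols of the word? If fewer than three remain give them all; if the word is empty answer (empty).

101

[0] "0100000"  (len 7)
[1] "100000"  (len 6)
[2] "0000011"  (len 7)
[3] "000011"  (len 6)
[4] "00011"  (len 5)
[5] "0011"  (len 4)
[6] "011"  (len 3)
[7] "11"  (len 2)
[8] "111"  (len 3)
[9] "1110"  (len 4)
[10] "11011"  (len 5)
[11] "101110"  (len 6)
[12] "0111011"  (len 7)
[13] "111011"  (len 6)
[14] "1101111"  (len 7)
[15] "10111110"  (len 8)
[16] "011111011"  (len 9)
[17] "11111011"  (len 8)
[18] "111101111"  (len 9)
[19] "1110111110"  (len 10)
[20] "11011111011"  (len 11)
[21] "101111101110"  (len 12)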